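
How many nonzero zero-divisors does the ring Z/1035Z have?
Z/1035Z has 506 nonzero zero-divisors

In Z/1035Z each nonzero element is either a unit (gcd with 1035 is 1) or a zero-divisor (gcd > 1). The number of units is φ(1035): factorise 1035 = 3^2 · 5 · 23, so φ(1035) = (3^2 − 3^1) · (5 − 1) · (23 − 1) = 6 · 4 · 22 = 528. The nonzero elements number 1035 − 1 = 1034. Hence the nonzero zero-divisors number 1034 − 528 = 506.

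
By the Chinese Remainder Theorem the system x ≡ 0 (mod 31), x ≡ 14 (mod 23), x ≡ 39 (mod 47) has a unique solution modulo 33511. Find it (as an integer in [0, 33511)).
The moduli 31, 23, 47 are pairwise coprime, so by the CRT there is a unique solution mod 31·23·47 = 33511.
Solve by successive substitution. Start with x ≡ 0 (mod 31).
  Combine with x ≡ 14 (mod 23): write x = 31·t and require 31·t ≡ 14 (mod 23). Since 31^(−1) ≡ 3 (mod 23) (31 ≡ 8 (mod 23)), t ≡ 3·14 ≡ 19 (mod 23). So x ≡ 31·19 = 589 (mod 713).
  Combine with x ≡ 39 (mod 47): write x = 589 + 713·t and require 589 + 713·t ≡ 39 (mod 47), i.e. 713·t ≡ 39 − 589 ≡ 14 (mod 47). Since 713^(−1) ≡ 6 (mod 47) (713 ≡ 8 (mod 47)), t ≡ 6·14 ≡ 37 (mod 47). So x ≡ 589 + 713·37 = 26970 (mod 33511).
Unique solution in [0, 33511): x = 26970.

Final answer: x ≡ 26970 (mod 33511); the representative in [0, 33511) is 26970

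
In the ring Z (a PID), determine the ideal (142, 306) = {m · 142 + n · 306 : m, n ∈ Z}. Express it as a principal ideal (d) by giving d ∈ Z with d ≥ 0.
(142, 306) = (2); d = 2

In the PID Z, (a, b) is generated by gcd(a, b). Compute gcd(306, 142) with the extended Euclidean algorithm, tracking rows (r, s, t) with s·306 + t·142 = r:
  row A: (306, 1, 0)   [1·306 + 0·142 = 306]
  row B: (142, 0, 1)   [0·306 + 1·142 = 142]
  306 = 2·142 + 22   → row C = row A − 2·row B = (22, 1, −2)   [check: 1·306 − 2·142 = 22]
  142 = 6·22 + 10   → row D = row B − 6·row C = (10, −6, 13)   [check: −6·306 + 13·142 = 10]
  22 = 2·10 + 2   → row E = row C − 2·row D = (2, 13, −28)   [check: 13·306 − 28·142 = 2]
  10 = 5·2 + 0   → remainder 0, stop. gcd = 2 (last nonzero row E).
So gcd(142, 306) = 2, with Bézout identity 13·306 − 28·142 = 2. Containment (⊇): the Bézout identity exhibits 2 as an element of (142, 306), giving (2) ⊆ (142, 306). Containment (⊆): since 2 | 142 and 2 | 306 (142 = 2·71, 306 = 2·153), every Z-linear combination of 142 and 306 is divisible by 2, so (142, 306) ⊆ (2). Therefore (142, 306) = (2), d = 2.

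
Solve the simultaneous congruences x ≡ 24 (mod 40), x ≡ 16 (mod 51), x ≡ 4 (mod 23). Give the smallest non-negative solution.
x ≡ 28984 (mod 46920); the representative in [0, 46920) is 28984

The moduli 40, 51, 23 are pairwise coprime, so by the CRT there is a unique solution mod 40·51·23 = 46920.
Solve by successive substitution. Start with x ≡ 24 (mod 40).
  Combine with x ≡ 16 (mod 51): write x = 24 + 40·t and require 24 + 40·t ≡ 16 (mod 51), i.e. 40·t ≡ 16 − 24 ≡ 43 (mod 51). Since 40^(−1) ≡ 37 (mod 51), t ≡ 37·43 ≡ 10 (mod 51). So x ≡ 24 + 40·10 = 424 (mod 2040).
  Combine with x ≡ 4 (mod 23): write x = 424 + 2040·t and require 424 + 2040·t ≡ 4 (mod 23), i.e. 2040·t ≡ 4 − 424 ≡ 17 (mod 23). Since 2040^(−1) ≡ 13 (mod 23) (2040 ≡ 16 (mod 23)), t ≡ 13·17 ≡ 14 (mod 23). So x ≡ 424 + 2040·14 = 28984 (mod 46920).
Unique solution in [0, 46920): x = 28984.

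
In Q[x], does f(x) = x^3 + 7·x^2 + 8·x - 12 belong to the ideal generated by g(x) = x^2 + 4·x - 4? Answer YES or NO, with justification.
In Q[x] the ideal (g) consists of all multiples of g, so f ∈ (g) iff g | f, i.e. iff the remainder of f on division by g is 0. Divide f by g (g is monic, so eliminate the leading term of the running remainder at each step):
  leading term x^3: subtract (x)·g(x) = x^3 + 4·x^2 - 4·x, leaving 3·x^2 + 12·x - 12
  leading term 3·x^2: subtract (3)·g(x) = 3·x^2 + 12·x - 12, leaving 0
The remainder is 0, so f(x) = g(x) · h(x) with h(x) = x + 3. Hence g | f, i.e. f ∈ (g).

Final answer: YES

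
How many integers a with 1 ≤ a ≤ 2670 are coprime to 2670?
704

The number of a ∈ {1, ..., 2670} with gcd(a, 2670) = 1 is by definition Euler's totient φ(2670). φ is multiplicative, with φ(p^e) = p^e − p^(e−1). Factorise 2670 = 2 · 3 · 5 · 89. Then
  φ(2670) = (2 − 1) · (3 − 1) · (5 − 1) · (89 − 1) = 1 · 2 · 4 · 88 = 704.
So there are 704 such integers.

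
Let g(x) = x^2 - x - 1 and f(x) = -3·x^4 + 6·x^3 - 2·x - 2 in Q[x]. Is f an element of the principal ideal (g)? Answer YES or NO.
NO

In Q[x] the ideal (g) consists of all multiples of g, so f ∈ (g) iff g | f, i.e. iff the remainder of f on division by g is 0. Divide f by g (g is monic, so eliminate the leading term of the running remainder at each step):
  leading term -3·x^4: subtract (-3·x^2)·g(x) = -3·x^4 + 3·x^3 + 3·x^2, leaving 3·x^3 - 3·x^2 - 2·x - 2
  leading term 3·x^3: subtract (3·x)·g(x) = 3·x^3 - 3·x^2 - 3·x, leaving x - 2
The remainder r(x) = x - 2 ≠ 0 (and deg r < deg g), so g ∤ f, i.e. f ∉ (g).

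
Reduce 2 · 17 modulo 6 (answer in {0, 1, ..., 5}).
Reduce the factors first: 17 ≡ 5 (mod 6), so 2 · 17 ≡ 2 · 5 (mod 6). 2 · 5 = 10. Dividing by 6: 10 = 1·6 + 4. So (2 · 17) mod 6 = 4.

Final answer: 4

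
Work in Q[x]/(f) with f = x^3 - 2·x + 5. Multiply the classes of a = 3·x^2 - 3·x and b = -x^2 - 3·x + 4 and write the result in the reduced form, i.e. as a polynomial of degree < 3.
a · b ≡ 15·x^2 - 9·x + 30 (mod f(x))

First multiply in Q[x] without reducing: a · b = -3·x^4 - 6·x^3 + 21·x^2 - 12·x. Now divide by f(x) = x^3 - 2·x + 5, eliminating the leading term at each step:
  leading term -3·x^4: subtract (-3·x)·f(x) = -3·x^4 + 6·x^2 - 15·x, leaving -6·x^3 + 15·x^2 + 3·x
  leading term -6·x^3: subtract (-6)·f(x) = -6·x^3 + 12·x - 30, leaving 15·x^2 - 9·x + 30
The degree is now < 3, so this is the remainder. Hence a · b ≡ 15·x^2 - 9·x + 30 in Q[x]/(f).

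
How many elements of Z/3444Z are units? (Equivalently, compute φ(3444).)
An element a ∈ Z/3444Z is a unit iff gcd(a, 3444) = 1, so the number of units is φ(3444). φ is multiplicative, with φ(p^e) = p^e − p^(e−1). Factorise 3444 = 2^2 · 3 · 7 · 41. Then
  φ(3444) = (2^2 − 2^1) · (3 − 1) · (7 − 1) · (41 − 1) = 2 · 2 · 6 · 40 = 960.

Final answer: Z/3444Z has φ(3444) = 960 units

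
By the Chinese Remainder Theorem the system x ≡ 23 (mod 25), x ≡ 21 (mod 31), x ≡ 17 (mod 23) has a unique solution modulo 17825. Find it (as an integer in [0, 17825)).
The moduli 25, 31, 23 are pairwise coprime, so by the CRT there is a unique solution mod 25·31·23 = 17825.
Solve by successive substitution. Start with x ≡ 23 (mod 25).
  Combine with x ≡ 21 (mod 31): write x = 23 + 25·t and require 23 + 25·t ≡ 21 (mod 31), i.e. 25·t ≡ 21 − 23 ≡ 29 (mod 31). Since 25^(−1) ≡ 5 (mod 31), t ≡ 5·29 ≡ 21 (mod 31). So x ≡ 23 + 25·21 = 548 (mod 775).
  Combine with x ≡ 17 (mod 23): write x = 548 + 775·t and require 548 + 775·t ≡ 17 (mod 23), i.e. 775·t ≡ 17 − 548 ≡ 21 (mod 23). Since 775^(−1) ≡ 13 (mod 23) (775 ≡ 16 (mod 23)), t ≡ 13·21 ≡ 20 (mod 23). So x ≡ 548 + 775·20 = 16048 (mod 17825).
Unique solution in [0, 17825): x = 16048.

Final answer: x ≡ 16048 (mod 17825); the representative in [0, 17825) is 16048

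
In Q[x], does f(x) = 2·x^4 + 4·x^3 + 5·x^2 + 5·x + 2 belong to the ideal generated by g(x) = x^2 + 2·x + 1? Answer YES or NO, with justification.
In Q[x] the ideal (g) consists of all multiples of g, so f ∈ (g) iff g | f, i.e. iff the remainder of f on division by g is 0. Divide f by g (g is monic, so eliminate the leading term of the running remainder at each step):
  leading term 2·x^4: subtract (2·x^2)·g(x) = 2·x^4 + 4·x^3 + 2·x^2, leaving 3·x^2 + 5·x + 2
  leading term 3·x^2: subtract (3)·g(x) = 3·x^2 + 6·x + 3, leaving -x - 1
The remainder r(x) = -x - 1 ≠ 0 (and deg r < deg g), so g ∤ f, i.e. f ∉ (g).

Final answer: NO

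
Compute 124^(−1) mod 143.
Apply the extended Euclidean algorithm to (143, 124), tracking rows (r, s, t) with s·143 + t·124 = r. Each division r_prev = q·r_cur + r_new produces the new row as (previous row) − q·(current row):
  row A: (143, 1, 0)   [1·143 + 0·124 = 143]
  row B: (124, 0, 1)   [0·143 + 1·124 = 124]
  143 = 1·124 + 19   → row C = row A − 1·row B = (19, 1, −1)   [check: 1·143 − 1·124 = 19]
  124 = 6·19 + 10   → row D = row B − 6·row C = (10, −6, 7)   [check: −6·143 + 7·124 = 10]
  19 = 1·10 + 9   → row E = row C − 1·row D = (9, 7, −8)   [check: 7·143 − 8·124 = 9]
  10 = 1·9 + 1   → row F = row D − 1·row E = (1, −13, 15)   [check: −13·143 + 15·124 = 1]
  9 = 9·1 + 0   → remainder 0, stop. gcd = 1 (last nonzero row F).
The gcd is 1, so 124 is invertible mod 143. The last nonzero row gives −13·143 + 15·124 = 1, so t = 15. So 124^(−1) ≡ 15 (mod 143). Verify: 124 · 15 = 1860 ≡ 1 (mod 143). ✓

Final answer: 124^(−1) ≡ 15 (mod 143)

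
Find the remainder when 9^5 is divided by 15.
Use repeated squaring. Binary(5) = 101. Walk through the bits of the exponent 5 left-to-right: at each bit after the leading one, square the running value, then multiply by 9 if the bit is 1 (always reducing mod 15):
  bit 1 = 1 (leading): start with 9.
  bit 2 = 0: square 9^2 = 81 ≡ 6 (mod 15).
  bit 3 = 1: square 6^2 = 36 ≡ 6; bit is 1, so multiply 6·9 = 54 ≡ 9 (mod 15).
Final value: 9^5 ≡ 9 (mod 15).

Final answer: 9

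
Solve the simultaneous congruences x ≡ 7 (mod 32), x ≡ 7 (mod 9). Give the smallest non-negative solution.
The moduli 32, 9 are pairwise coprime, so by the CRT there is a unique solution mod 32·9 = 288.
Solve by successive substitution. Start with x ≡ 7 (mod 32).
  Combine with x ≡ 7 (mod 9): write x = 7 + 32·t and require 7 + 32·t ≡ 7 (mod 9), i.e. 32·t ≡ 7 − 7 ≡ 0 (mod 9). Since 32^(−1) ≡ 2 (mod 9) (32 ≡ 5 (mod 9)), t ≡ 2·0 ≡ 0 (mod 9). So x ≡ 7 + 32·0 = 7 (mod 288).
Unique solution in [0, 288): x = 7.

Final answer: x ≡ 7 (mod 288); the representative in [0, 288) is 7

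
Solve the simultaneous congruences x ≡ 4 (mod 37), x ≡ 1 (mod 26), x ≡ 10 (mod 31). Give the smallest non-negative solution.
x ≡ 4629 (mod 29822); the representative in [0, 29822) is 4629

The moduli 37, 26, 31 are pairwise coprime, so by the CRT there is a unique solution mod 37·26·31 = 29822.
Solve by successive substitution. Start with x ≡ 4 (mod 37).
  Combine with x ≡ 1 (mod 26): write x = 4 + 37·t and require 4 + 37·t ≡ 1 (mod 26), i.e. 37·t ≡ 1 − 4 ≡ 23 (mod 26). Since 37^(−1) ≡ 19 (mod 26) (37 ≡ 11 (mod 26)), t ≡ 19·23 ≡ 21 (mod 26). So x ≡ 4 + 37·21 = 781 (mod 962).
  Combine with x ≡ 10 (mod 31): write x = 781 + 962·t and require 781 + 962·t ≡ 10 (mod 31), i.e. 962·t ≡ 10 − 781 ≡ 4 (mod 31). Since 962^(−1) ≡ 1 (mod 31) (962 ≡ 1 (mod 31)), t ≡ 1·4 ≡ 4 (mod 31). So x ≡ 781 + 962·4 = 4629 (mod 29822).
Unique solution in [0, 29822): x = 4629.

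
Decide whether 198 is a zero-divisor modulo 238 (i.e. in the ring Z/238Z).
YES

gcd(198, 238) = 2 > 1, so 198 is not a unit in Z/238Z. In Z/nZ every nonzero non-unit is a zero-divisor: explicitly, take b = 238/gcd = 119 ≠ 0 (mod 238); then 198·119 = 23562 = 99·238, i.e. 198·119 ≡ 0 (mod 238). So 198 is a zero-divisor.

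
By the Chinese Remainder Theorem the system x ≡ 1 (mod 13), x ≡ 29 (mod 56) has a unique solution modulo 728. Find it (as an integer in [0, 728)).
The moduli 13, 56 are pairwise coprime, so by the CRT there is a unique solution mod 13·56 = 728.
Solve by successive substitution. Start with x ≡ 1 (mod 13).
  Combine with x ≡ 29 (mod 56): write x = 1 + 13·t and require 1 + 13·t ≡ 29 (mod 56), i.e. 13·t ≡ 29 − 1 ≡ 28 (mod 56). Since 13^(−1) ≡ 13 (mod 56), t ≡ 13·28 ≡ 28 (mod 56). So x ≡ 1 + 13·28 = 365 (mod 728).
Unique solution in [0, 728): x = 365.

Final answer: x ≡ 365 (mod 728); the representative in [0, 728) is 365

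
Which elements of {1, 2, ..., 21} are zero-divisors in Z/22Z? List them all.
An element a ∈ Z/22Z (with a ≠ 0) is a zero-divisor iff gcd(a, 22) > 1 (because a is a unit precisely when gcd(a, n) = 1, and in Z/nZ every nonzero, non-unit element is a zero-divisor). Scan a = 1, ..., 21 and keep those with gcd(a, 22) > 1:
  gcd(2, 22) = 2, gcd(4, 22) = 2, gcd(6, 22) = 2, gcd(8, 22) = 2, gcd(10, 22) = 2, gcd(11, 22) = 11, gcd(12, 22) = 2, gcd(14, 22) = 2, gcd(16, 22) = 2, gcd(18, 22) = 2, gcd(20, 22) = 2.
All other a ∈ {1, ..., 21} have gcd(a, 22) = 1 and are units. So the nonzero zero-divisors are exactly the 11 values of a appearing in this scan.

Final answer: nonzero zero-divisors of Z/22Z = {2, 4, 6, 8, 10, 11, 12, 14, 16, 18, 20}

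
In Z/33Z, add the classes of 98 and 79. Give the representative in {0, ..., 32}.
12

Reduce the summands first: 98 ≡ 32, 79 ≡ 13 (mod 33), so 98 + 79 ≡ 32 + 13 (mod 33). 32 + 13 = 45; 45 = 1·33 + 12, so (98 + 79) mod 33 = 12.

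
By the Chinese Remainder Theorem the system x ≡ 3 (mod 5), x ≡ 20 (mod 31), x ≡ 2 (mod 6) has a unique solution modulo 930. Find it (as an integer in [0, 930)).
x ≡ 578 (mod 930); the representative in [0, 930) is 578

The moduli 5, 31, 6 are pairwise coprime, so by the CRT there is a unique solution mod 5·31·6 = 930.
Solve by successive substitution. Start with x ≡ 3 (mod 5).
  Combine with x ≡ 20 (mod 31): write x = 3 + 5·t and require 3 + 5·t ≡ 20 (mod 31), i.e. 5·t ≡ 20 − 3 ≡ 17 (mod 31). Since 5^(−1) ≡ 25 (mod 31), t ≡ 25·17 ≡ 22 (mod 31). So x ≡ 3 + 5·22 = 113 (mod 155).
  Combine with x ≡ 2 (mod 6): write x = 113 + 155·t and require 113 + 155·t ≡ 2 (mod 6), i.e. 155·t ≡ 2 − 113 ≡ 3 (mod 6). Since 155^(−1) ≡ 5 (mod 6) (155 ≡ 5 (mod 6)), t ≡ 5·3 ≡ 3 (mod 6). So x ≡ 113 + 155·3 = 578 (mod 930).
Unique solution in [0, 930): x = 578.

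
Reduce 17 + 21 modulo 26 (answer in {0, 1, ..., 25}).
12

Both summands are already reduced mod 26. 17 + 21 = 38; 38 = 1·26 + 12, so (17 + 21) mod 26 = 12.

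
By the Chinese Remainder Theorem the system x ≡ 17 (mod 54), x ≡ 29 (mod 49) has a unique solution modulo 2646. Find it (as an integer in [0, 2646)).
The moduli 54, 49 are pairwise coprime, so by the CRT there is a unique solution mod 54·49 = 2646.
Solve by successive substitution. Start with x ≡ 17 (mod 54).
  Combine with x ≡ 29 (mod 49): write x = 17 + 54·t and require 17 + 54·t ≡ 29 (mod 49), i.e. 54·t ≡ 29 − 17 ≡ 12 (mod 49). Since 54^(−1) ≡ 10 (mod 49) (54 ≡ 5 (mod 49)), t ≡ 10·12 ≡ 22 (mod 49). So x ≡ 17 + 54·22 = 1205 (mod 2646).
Unique solution in [0, 2646): x = 1205.

Final answer: x ≡ 1205 (mod 2646); the representative in [0, 2646) is 1205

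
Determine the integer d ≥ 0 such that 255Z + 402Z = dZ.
(255, 402) = (3); d = 3

In the PID Z, (a, b) is generated by gcd(a, b). Compute gcd(402, 255) with the extended Euclidean algorithm, tracking rows (r, s, t) with s·402 + t·255 = r:
  row A: (402, 1, 0)   [1·402 + 0·255 = 402]
  row B: (255, 0, 1)   [0·402 + 1·255 = 255]
  402 = 1·255 + 147   → row C = row A − 1·row B = (147, 1, −1)   [check: 1·402 − 1·255 = 147]
  255 = 1·147 + 108   → row D = row B − 1·row C = (108, −1, 2)   [check: −1·402 + 2·255 = 108]
  147 = 1·108 + 39   → row E = row C − 1·row D = (39, 2, −3)   [check: 2·402 − 3·255 = 39]
  108 = 2·39 + 30   → row F = row D − 2·row E = (30, −5, 8)   [check: −5·402 + 8·255 = 30]
  39 = 1·30 + 9   → row G = row E − 1·row F = (9, 7, −11)   [check: 7·402 − 11·255 = 9]
  30 = 3·9 + 3   → row H = row F − 3·row G = (3, −26, 41)   [check: −26·402 + 41·255 = 3]
  9 = 3·3 + 0   → remainder 0, stop. gcd = 3 (last nonzero row H).
So gcd(255, 402) = 3, with Bézout identity −26·402 + 41·255 = 3. Containment (⊇): the Bézout identity exhibits 3 as an element of (255, 402), giving (3) ⊆ (255, 402). Containment (⊆): since 3 | 255 and 3 | 402 (255 = 3·85, 402 = 3·134), every Z-linear combination of 255 and 402 is divisible by 3, so (255, 402) ⊆ (3). Therefore (255, 402) = (3), d = 3.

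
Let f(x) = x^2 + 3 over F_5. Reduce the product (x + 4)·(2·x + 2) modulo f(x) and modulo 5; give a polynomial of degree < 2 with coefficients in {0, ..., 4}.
Multiply as integer polynomials: a · b = 2·x^2 + 10·x + 8. Reducing coefficients mod 5: a · b ≡ 2·x^2 + 3. Now divide by f(x) = x^2 + 3 in F_5[x], eliminating the leading term at each step:
  leading term 2·x^2: subtract (2)·f(x) = 2·x^2 + 1, leaving 2 (coefficients mod 5)
The degree is now < 2, so this is the remainder. Hence a · b ≡ 2 in F_5[x]/(f).

Final answer: a · b ≡ 2 (mod f(x))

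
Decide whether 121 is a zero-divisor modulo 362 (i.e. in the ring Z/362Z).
gcd(121, 362) = 1, so 121 is a unit in Z/362Z (it has a multiplicative inverse). A unit cannot be a zero-divisor: if 121·b ≡ 0 then multiplying both sides by 121^(−1) gives b ≡ 0. So 121 is not a zero-divisor.

Final answer: NO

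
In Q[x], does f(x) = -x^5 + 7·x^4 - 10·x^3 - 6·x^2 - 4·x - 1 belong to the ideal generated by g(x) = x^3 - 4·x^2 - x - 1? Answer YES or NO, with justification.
In Q[x] the ideal (g) consists of all multiples of g, so f ∈ (g) iff g | f, i.e. iff the remainder of f on division by g is 0. Divide f by g (g is monic, so eliminate the leading term of the running remainder at each step):
  leading term -x^5: subtract (-x^2)·g(x) = -x^5 + 4·x^4 + x^3 + x^2, leaving 3·x^4 - 11·x^3 - 7·x^2 - 4·x - 1
  leading term 3·x^4: subtract (3·x)·g(x) = 3·x^4 - 12·x^3 - 3·x^2 - 3·x, leaving x^3 - 4·x^2 - x - 1
  leading term x^3: subtract (1)·g(x) = x^3 - 4·x^2 - x - 1, leaving 0
The remainder is 0, so f(x) = g(x) · h(x) with h(x) = -x^2 + 3·x + 1. Hence g | f, i.e. f ∈ (g).

Final answer: YES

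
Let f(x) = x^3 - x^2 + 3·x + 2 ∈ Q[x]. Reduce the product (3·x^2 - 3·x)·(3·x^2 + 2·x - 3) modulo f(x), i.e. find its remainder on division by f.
First multiply in Q[x] without reducing: a · b = 9·x^4 - 3·x^3 - 15·x^2 + 9·x. Now divide by f(x) = x^3 - x^2 + 3·x + 2, eliminating the leading term at each step:
  leading term 9·x^4: subtract (9·x)·f(x) = 9·x^4 - 9·x^3 + 27·x^2 + 18·x, leaving 6·x^3 - 42·x^2 - 9·x
  leading term 6·x^3: subtract (6)·f(x) = 6·x^3 - 6·x^2 + 18·x + 12, leaving -36·x^2 - 27·x - 12
The degree is now < 3, so this is the remainder. Hence a · b ≡ -36·x^2 - 27·x - 12 in Q[x]/(f).

Final answer: a · b ≡ -36·x^2 - 27·x - 12 (mod f(x))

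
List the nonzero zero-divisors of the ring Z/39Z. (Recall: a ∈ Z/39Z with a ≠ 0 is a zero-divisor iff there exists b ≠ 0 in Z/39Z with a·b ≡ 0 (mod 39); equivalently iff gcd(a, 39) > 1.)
nonzero zero-divisors of Z/39Z = {3, 6, 9, 12, 13, 15, 18, 21, 24, 26, 27, 30, 33, 36}

An element a ∈ Z/39Z (with a ≠ 0) is a zero-divisor iff gcd(a, 39) > 1 (because a is a unit precisely when gcd(a, n) = 1, and in Z/nZ every nonzero, non-unit element is a zero-divisor). Scan a = 1, ..., 38 and keep those with gcd(a, 39) > 1:
  gcd(3, 39) = 3, gcd(6, 39) = 3, gcd(9, 39) = 3, gcd(12, 39) = 3, gcd(13, 39) = 13, gcd(15, 39) = 3, gcd(18, 39) = 3, gcd(21, 39) = 3, gcd(24, 39) = 3, gcd(26, 39) = 13, gcd(27, 39) = 3, gcd(30, 39) = 3, gcd(33, 39) = 3, gcd(36, 39) = 3.
All other a ∈ {1, ..., 38} have gcd(a, 39) = 1 and are units. So the nonzero zero-divisors are exactly the 14 values of a appearing in this scan.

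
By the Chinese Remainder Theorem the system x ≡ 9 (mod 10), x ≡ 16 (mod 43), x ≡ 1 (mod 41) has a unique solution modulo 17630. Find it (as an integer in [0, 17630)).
x ≡ 14679 (mod 17630); the representative in [0, 17630) is 14679

The moduli 10, 43, 41 are pairwise coprime, so by the CRT there is a unique solution mod 10·43·41 = 17630.
Solve by successive substitution. Start with x ≡ 9 (mod 10).
  Combine with x ≡ 16 (mod 43): write x = 9 + 10·t and require 9 + 10·t ≡ 16 (mod 43), i.e. 10·t ≡ 16 − 9 ≡ 7 (mod 43). Since 10^(−1) ≡ 13 (mod 43), t ≡ 13·7 ≡ 5 (mod 43). So x ≡ 9 + 10·5 = 59 (mod 430).
  Combine with x ≡ 1 (mod 41): write x = 59 + 430·t and require 59 + 430·t ≡ 1 (mod 41), i.e. 430·t ≡ 1 − 59 ≡ 24 (mod 41). Since 430^(−1) ≡ 39 (mod 41) (430 ≡ 20 (mod 41)), t ≡ 39·24 ≡ 34 (mod 41). So x ≡ 59 + 430·34 = 14679 (mod 17630).
Unique solution in [0, 17630): x = 14679.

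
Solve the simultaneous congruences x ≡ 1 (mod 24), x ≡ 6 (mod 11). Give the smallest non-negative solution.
x ≡ 193 (mod 264); the representative in [0, 264) is 193

The moduli 24, 11 are pairwise coprime, so by the CRT there is a unique solution mod 24·11 = 264.
Solve by successive substitution. Start with x ≡ 1 (mod 24).
  Combine with x ≡ 6 (mod 11): write x = 1 + 24·t and require 1 + 24·t ≡ 6 (mod 11), i.e. 24·t ≡ 6 − 1 ≡ 5 (mod 11). Since 24^(−1) ≡ 6 (mod 11) (24 ≡ 2 (mod 11)), t ≡ 6·5 ≡ 8 (mod 11). So x ≡ 1 + 24·8 = 193 (mod 264).
Unique solution in [0, 264): x = 193.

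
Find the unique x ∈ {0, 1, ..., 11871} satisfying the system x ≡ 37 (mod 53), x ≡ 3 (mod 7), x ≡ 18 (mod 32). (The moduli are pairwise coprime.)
The moduli 53, 7, 32 are pairwise coprime, so by the CRT there is a unique solution mod 53·7·32 = 11872.
Solve by successive substitution. Start with x ≡ 37 (mod 53).
  Combine with x ≡ 3 (mod 7): write x = 37 + 53·t and require 37 + 53·t ≡ 3 (mod 7), i.e. 53·t ≡ 3 − 37 ≡ 1 (mod 7). Since 53^(−1) ≡ 2 (mod 7) (53 ≡ 4 (mod 7)), t ≡ 2·1 ≡ 2 (mod 7). So x ≡ 37 + 53·2 = 143 (mod 371).
  Combine with x ≡ 18 (mod 32): write x = 143 + 371·t and require 143 + 371·t ≡ 18 (mod 32), i.e. 371·t ≡ 18 − 143 ≡ 3 (mod 32). Since 371^(−1) ≡ 27 (mod 32) (371 ≡ 19 (mod 32)), t ≡ 27·3 ≡ 17 (mod 32). So x ≡ 143 + 371·17 = 6450 (mod 11872).
Unique solution in [0, 11872): x = 6450.

Final answer: x ≡ 6450 (mod 11872); the representative in [0, 11872) is 6450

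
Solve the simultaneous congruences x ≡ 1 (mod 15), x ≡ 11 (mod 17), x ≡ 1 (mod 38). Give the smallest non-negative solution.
x ≡ 1711 (mod 9690); the representative in [0, 9690) is 1711

The moduli 15, 17, 38 are pairwise coprime, so by the CRT there is a unique solution mod 15·17·38 = 9690.
Solve by successive substitution. Start with x ≡ 1 (mod 15).
  Combine with x ≡ 11 (mod 17): write x = 1 + 15·t and require 1 + 15·t ≡ 11 (mod 17), i.e. 15·t ≡ 11 − 1 ≡ 10 (mod 17). Since 15^(−1) ≡ 8 (mod 17), t ≡ 8·10 ≡ 12 (mod 17). So x ≡ 1 + 15·12 = 181 (mod 255).
  Combine with x ≡ 1 (mod 38): write x = 181 + 255·t and require 181 + 255·t ≡ 1 (mod 38), i.e. 255·t ≡ 1 − 181 ≡ 10 (mod 38). Since 255^(−1) ≡ 31 (mod 38) (255 ≡ 27 (mod 38)), t ≡ 31·10 ≡ 6 (mod 38). So x ≡ 181 + 255·6 = 1711 (mod 9690).
Unique solution in [0, 9690): x = 1711.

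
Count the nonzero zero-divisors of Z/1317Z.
Z/1317Z has 440 nonzero zero-divisors

In Z/1317Z each nonzero element is either a unit (gcd with 1317 is 1) or a zero-divisor (gcd > 1). The number of units is φ(1317): factorise 1317 = 3 · 439, so φ(1317) = (3 − 1) · (439 − 1) = 2 · 438 = 876. The nonzero elements number 1317 − 1 = 1316. Hence the nonzero zero-divisors number 1316 − 876 = 440.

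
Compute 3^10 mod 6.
3

Use repeated squaring. Binary(10) = 1010. Walk through the bits of the exponent 10 left-to-right: at each bit after the leading one, square the running value, then multiply by 3 if the bit is 1 (always reducing mod 6):
  bit 1 = 1 (leading): start with 3.
  bit 2 = 0: square 3^2 = 9 ≡ 3 (mod 6).
  bit 3 = 1: square 3^2 = 9 ≡ 3; bit is 1, so multiply 3·3 = 9 ≡ 3 (mod 6).
  bit 4 = 0: square 3^2 = 9 ≡ 3 (mod 6).
Final value: 3^10 ≡ 3 (mod 6).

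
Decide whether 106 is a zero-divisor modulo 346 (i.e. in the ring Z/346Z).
YES

gcd(106, 346) = 2 > 1, so 106 is not a unit in Z/346Z. In Z/nZ every nonzero non-unit is a zero-divisor: explicitly, take b = 346/gcd = 173 ≠ 0 (mod 346); then 106·173 = 18338 = 53·346, i.e. 106·173 ≡ 0 (mod 346). So 106 is a zero-divisor.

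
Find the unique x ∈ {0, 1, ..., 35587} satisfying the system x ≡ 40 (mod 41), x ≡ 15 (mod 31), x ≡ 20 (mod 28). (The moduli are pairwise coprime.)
The moduli 41, 31, 28 are pairwise coprime, so by the CRT there is a unique solution mod 41·31·28 = 35588.
Solve by successive substitution. Start with x ≡ 40 (mod 41).
  Combine with x ≡ 15 (mod 31): write x = 40 + 41·t and require 40 + 41·t ≡ 15 (mod 31), i.e. 41·t ≡ 15 − 40 ≡ 6 (mod 31). Since 41^(−1) ≡ 28 (mod 31) (41 ≡ 10 (mod 31)), t ≡ 28·6 ≡ 13 (mod 31). So x ≡ 40 + 41·13 = 573 (mod 1271).
  Combine with x ≡ 20 (mod 28): write x = 573 + 1271·t and require 573 + 1271·t ≡ 20 (mod 28), i.e. 1271·t ≡ 20 − 573 ≡ 7 (mod 28). Since 1271^(−1) ≡ 23 (mod 28) (1271 ≡ 11 (mod 28)), t ≡ 23·7 ≡ 21 (mod 28). So x ≡ 573 + 1271·21 = 27264 (mod 35588).
Unique solution in [0, 35588): x = 27264.

Final answer: x ≡ 27264 (mod 35588); the representative in [0, 35588) is 27264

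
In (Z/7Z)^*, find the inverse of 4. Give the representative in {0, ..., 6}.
Apply the extended Euclidean algorithm to (7, 4), tracking rows (r, s, t) with s·7 + t·4 = r. Each division r_prev = q·r_cur + r_new produces the new row as (previous row) − q·(current row):
  row A: (7, 1, 0)   [1·7 + 0·4 = 7]
  row B: (4, 0, 1)   [0·7 + 1·4 = 4]
  7 = 1·4 + 3   → row C = row A − 1·row B = (3, 1, −1)   [check: 1·7 − 1·4 = 3]
  4 = 1·3 + 1   → row D = row B − 1·row C = (1, −1, 2)   [check: −1·7 + 2·4 = 1]
  3 = 3·1 + 0   → remainder 0, stop. gcd = 1 (last nonzero row D).
The gcd is 1, so 4 is invertible mod 7. The last nonzero row gives −1·7 + 2·4 = 1, so t = 2. So 4^(−1) ≡ 2 (mod 7). Verify: 4 · 2 = 8 ≡ 1 (mod 7). ✓

Final answer: 4^(−1) ≡ 2 (mod 7)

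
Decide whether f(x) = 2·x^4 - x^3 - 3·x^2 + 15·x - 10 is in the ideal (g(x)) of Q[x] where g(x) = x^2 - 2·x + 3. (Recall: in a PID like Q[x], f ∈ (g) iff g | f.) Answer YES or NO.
NO

In Q[x] the ideal (g) consists of all multiples of g, so f ∈ (g) iff g | f, i.e. iff the remainder of f on division by g is 0. Divide f by g (g is monic, so eliminate the leading term of the running remainder at each step):
  leading term 2·x^4: subtract (2·x^2)·g(x) = 2·x^4 - 4·x^3 + 6·x^2, leaving 3·x^3 - 9·x^2 + 15·x - 10
  leading term 3·x^3: subtract (3·x)·g(x) = 3·x^3 - 6·x^2 + 9·x, leaving -3·x^2 + 6·x - 10
  leading term -3·x^2: subtract (-3)·g(x) = -3·x^2 + 6·x - 9, leaving -1
The remainder r(x) = -1 ≠ 0 (and deg r < deg g), so g ∤ f, i.e. f ∉ (g).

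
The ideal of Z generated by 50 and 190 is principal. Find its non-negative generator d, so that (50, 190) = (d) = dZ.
(50, 190) = (10); d = 10

In the PID Z, (a, b) is generated by gcd(a, b). Compute gcd(190, 50) with the extended Euclidean algorithm, tracking rows (r, s, t) with s·190 + t·50 = r:
  row A: (190, 1, 0)   [1·190 + 0·50 = 190]
  row B: (50, 0, 1)   [0·190 + 1·50 = 50]
  190 = 3·50 + 40   → row C = row A − 3·row B = (40, 1, −3)   [check: 1·190 − 3·50 = 40]
  50 = 1·40 + 10   → row D = row B − 1·row C = (10, −1, 4)   [check: −1·190 + 4·50 = 10]
  40 = 4·10 + 0   → remainder 0, stop. gcd = 10 (last nonzero row D).
So gcd(50, 190) = 10, with Bézout identity −1·190 + 4·50 = 10. Containment (⊇): the Bézout identity exhibits 10 as an element of (50, 190), giving (10) ⊆ (50, 190). Containment (⊆): since 10 | 50 and 10 | 190 (50 = 10·5, 190 = 10·19), every Z-linear combination of 50 and 190 is divisible by 10, so (50, 190) ⊆ (10). Therefore (50, 190) = (10), d = 10.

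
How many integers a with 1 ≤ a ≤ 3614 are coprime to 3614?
The number of a ∈ {1, ..., 3614} with gcd(a, 3614) = 1 is by definition Euler's totient φ(3614). φ is multiplicative, with φ(p^e) = p^e − p^(e−1). Factorise 3614 = 2 · 13 · 139. Then
  φ(3614) = (2 − 1) · (13 − 1) · (139 − 1) = 1 · 12 · 138 = 1656.
So there are 1656 such integers.

Final answer: 1656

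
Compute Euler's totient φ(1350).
φ(1350) = 360

φ is multiplicative, with φ(p^e) = p^e − p^(e−1). Factorise 1350 = 2 · 3^3 · 5^2. Then
  φ(1350) = (2 − 1) · (3^3 − 3^2) · (5^2 − 5^1) = 1 · 18 · 20 = 360.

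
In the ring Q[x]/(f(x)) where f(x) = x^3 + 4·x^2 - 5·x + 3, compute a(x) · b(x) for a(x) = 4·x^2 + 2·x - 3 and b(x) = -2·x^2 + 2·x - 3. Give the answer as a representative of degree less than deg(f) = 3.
a · b ≡ -186·x^2 + 192·x - 99 (mod f(x))

First multiply in Q[x] without reducing: a · b = -8·x^4 + 4·x^3 - 2·x^2 - 12·x + 9. Now divide by f(x) = x^3 + 4·x^2 - 5·x + 3, eliminating the leading term at each step:
  leading term -8·x^4: subtract (-8·x)·f(x) = -8·x^4 - 32·x^3 + 40·x^2 - 24·x, leaving 36·x^3 - 42·x^2 + 12·x + 9
  leading term 36·x^3: subtract (36)·f(x) = 36·x^3 + 144·x^2 - 180·x + 108, leaving -186·x^2 + 192·x - 99
The degree is now < 3, so this is the remainder. Hence a · b ≡ -186·x^2 + 192·x - 99 in Q[x]/(f).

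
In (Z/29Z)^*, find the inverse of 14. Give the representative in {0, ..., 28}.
Apply the extended Euclidean algorithm to (29, 14), tracking rows (r, s, t) with s·29 + t·14 = r. Each division r_prev = q·r_cur + r_new produces the new row as (previous row) − q·(current row):
  row A: (29, 1, 0)   [1·29 + 0·14 = 29]
  row B: (14, 0, 1)   [0·29 + 1·14 = 14]
  29 = 2·14 + 1   → row C = row A − 2·row B = (1, 1, −2)   [check: 1·29 − 2·14 = 1]
  14 = 14·1 + 0   → remainder 0, stop. gcd = 1 (last nonzero row C).
The gcd is 1, so 14 is invertible mod 29. The last nonzero row gives 1·29 − 2·14 = 1, so t = −2. So 14^(−1) ≡ −2 ≡ 27 (mod 29). Verify: 14 · 27 = 378 ≡ 1 (mod 29). ✓

Final answer: 14^(−1) ≡ 27 (mod 29)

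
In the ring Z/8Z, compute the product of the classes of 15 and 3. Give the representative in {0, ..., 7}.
5

Reduce the factors first: 15 ≡ 7 (mod 8), so 15 · 3 ≡ 7 · 3 (mod 8). 7 · 3 = 21. Dividing by 8: 21 = 2·8 + 5. So (15 · 3) mod 8 = 5.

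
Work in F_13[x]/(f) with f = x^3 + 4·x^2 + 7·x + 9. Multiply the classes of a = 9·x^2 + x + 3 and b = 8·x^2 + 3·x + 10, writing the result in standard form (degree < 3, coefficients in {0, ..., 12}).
Multiply as integer polynomials: a · b = 72·x^4 + 35·x^3 + 117·x^2 + 19·x + 30. Reducing coefficients mod 13: a · b ≡ 7·x^4 + 9·x^3 + 6·x + 4. Now divide by f(x) = x^3 + 4·x^2 + 7·x + 9 in F_13[x], eliminating the leading term at each step:
  leading term 7·x^4: subtract (7·x)·f(x) = 7·x^4 + 2·x^3 + 10·x^2 + 11·x, leaving 7·x^3 + 3·x^2 + 8·x + 4 (coefficients mod 13)
  leading term 7·x^3: subtract (7)·f(x) = 7·x^3 + 2·x^2 + 10·x + 11, leaving x^2 + 11·x + 6 (coefficients mod 13)
The degree is now < 3, so this is the remainder. Hence a · b ≡ x^2 + 11·x + 6 in F_13[x]/(f).

Final answer: a · b ≡ x^2 + 11·x + 6 (mod f(x))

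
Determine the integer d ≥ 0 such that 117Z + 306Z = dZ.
(117, 306) = (9); d = 9

In the PID Z, (a, b) is generated by gcd(a, b). Compute gcd(306, 117) with the extended Euclidean algorithm, tracking rows (r, s, t) with s·306 + t·117 = r:
  row A: (306, 1, 0)   [1·306 + 0·117 = 306]
  row B: (117, 0, 1)   [0·306 + 1·117 = 117]
  306 = 2·117 + 72   → row C = row A − 2·row B = (72, 1, −2)   [check: 1·306 − 2·117 = 72]
  117 = 1·72 + 45   → row D = row B − 1·row C = (45, −1, 3)   [check: −1·306 + 3·117 = 45]
  72 = 1·45 + 27   → row E = row C − 1·row D = (27, 2, −5)   [check: 2·306 − 5·117 = 27]
  45 = 1·27 + 18   → row F = row D − 1·row E = (18, −3, 8)   [check: −3·306 + 8·117 = 18]
  27 = 1·18 + 9   → row G = row E − 1·row F = (9, 5, −13)   [check: 5·306 − 13·117 = 9]
  18 = 2·9 + 0   → remainder 0, stop. gcd = 9 (last nonzero row G).
So gcd(117, 306) = 9, with Bézout identity 5·306 − 13·117 = 9. Containment (⊇): the Bézout identity exhibits 9 as an element of (117, 306), giving (9) ⊆ (117, 306). Containment (⊆): since 9 | 117 and 9 | 306 (117 = 9·13, 306 = 9·34), every Z-linear combination of 117 and 306 is divisible by 9, so (117, 306) ⊆ (9). Therefore (117, 306) = (9), d = 9.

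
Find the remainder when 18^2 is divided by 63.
Use repeated squaring. Binary(2) = 10. Walk through the bits of the exponent 2 left-to-right: at each bit after the leading one, square the running value, then multiply by 18 if the bit is 1 (always reducing mod 63):
  bit 1 = 1 (leading): start with 18.
  bit 2 = 0: square 18^2 = 324 ≡ 9 (mod 63).
Final value: 18^2 ≡ 9 (mod 63).

Final answer: 9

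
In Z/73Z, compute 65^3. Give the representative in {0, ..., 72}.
72

Use repeated squaring. Binary(3) = 11. Walk through the bits of the exponent 3 left-to-right: at each bit after the leading one, square the running value, then multiply by 65 if the bit is 1 (always reducing mod 73):
  bit 1 = 1 (leading): start with 65.
  bit 2 = 1: square 65^2 = 4225 ≡ 64; bit is 1, so multiply 64·65 = 4160 ≡ 72 (mod 73).
Final value: 65^3 ≡ 72 (mod 73).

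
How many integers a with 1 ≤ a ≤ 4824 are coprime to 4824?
1584

The number of a ∈ {1, ..., 4824} with gcd(a, 4824) = 1 is by definition Euler's totient φ(4824). φ is multiplicative, with φ(p^e) = p^e − p^(e−1). Factorise 4824 = 2^3 · 3^2 · 67. Then
  φ(4824) = (2^3 − 2^2) · (3^2 − 3^1) · (67 − 1) = 4 · 6 · 66 = 1584.
So there are 1584 such integers.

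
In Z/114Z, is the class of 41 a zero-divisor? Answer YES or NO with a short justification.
gcd(41, 114) = 1, so 41 is a unit in Z/114Z (it has a multiplicative inverse). A unit cannot be a zero-divisor: if 41·b ≡ 0 then multiplying both sides by 41^(−1) gives b ≡ 0. So 41 is not a zero-divisor.

Final answer: NO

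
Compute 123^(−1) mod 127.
Apply the extended Euclidean algorithm to (127, 123), tracking rows (r, s, t) with s·127 + t·123 = r. Each division r_prev = q·r_cur + r_new produces the new row as (previous row) − q·(current row):
  row A: (127, 1, 0)   [1·127 + 0·123 = 127]
  row B: (123, 0, 1)   [0·127 + 1·123 = 123]
  127 = 1·123 + 4   → row C = row A − 1·row B = (4, 1, −1)   [check: 1·127 − 1·123 = 4]
  123 = 30·4 + 3   → row D = row B − 30·row C = (3, −30, 31)   [check: −30·127 + 31·123 = 3]
  4 = 1·3 + 1   → row E = row C − 1·row D = (1, 31, −32)   [check: 31·127 − 32·123 = 1]
  3 = 3·1 + 0   → remainder 0, stop. gcd = 1 (last nonzero row E).
The gcd is 1, so 123 is invertible mod 127. The last nonzero row gives 31·127 − 32·123 = 1, so t = −32. So 123^(−1) ≡ −32 ≡ 95 (mod 127). Verify: 123 · 95 = 11685 ≡ 1 (mod 127). ✓

Final answer: 123^(−1) ≡ 95 (mod 127)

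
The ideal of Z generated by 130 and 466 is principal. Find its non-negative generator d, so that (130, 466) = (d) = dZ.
(130, 466) = (2); d = 2

In the PID Z, (a, b) is generated by gcd(a, b). Compute gcd(466, 130) with the extended Euclidean algorithm, tracking rows (r, s, t) with s·466 + t·130 = r:
  row A: (466, 1, 0)   [1·466 + 0·130 = 466]
  row B: (130, 0, 1)   [0·466 + 1·130 = 130]
  466 = 3·130 + 76   → row C = row A − 3·row B = (76, 1, −3)   [check: 1·466 − 3·130 = 76]
  130 = 1·76 + 54   → row D = row B − 1·row C = (54, −1, 4)   [check: −1·466 + 4·130 = 54]
  76 = 1·54 + 22   → row E = row C − 1·row D = (22, 2, −7)   [check: 2·466 − 7·130 = 22]
  54 = 2·22 + 10   → row F = row D − 2·row E = (10, −5, 18)   [check: −5·466 + 18·130 = 10]
  22 = 2·10 + 2   → row G = row E − 2·row F = (2, 12, −43)   [check: 12·466 − 43·130 = 2]
  10 = 5·2 + 0   → remainder 0, stop. gcd = 2 (last nonzero row G).
So gcd(130, 466) = 2, with Bézout identity 12·466 − 43·130 = 2. Containment (⊇): the Bézout identity exhibits 2 as an element of (130, 466), giving (2) ⊆ (130, 466). Containment (⊆): since 2 | 130 and 2 | 466 (130 = 2·65, 466 = 2·233), every Z-linear combination of 130 and 466 is divisible by 2, so (130, 466) ⊆ (2). Therefore (130, 466) = (2), d = 2.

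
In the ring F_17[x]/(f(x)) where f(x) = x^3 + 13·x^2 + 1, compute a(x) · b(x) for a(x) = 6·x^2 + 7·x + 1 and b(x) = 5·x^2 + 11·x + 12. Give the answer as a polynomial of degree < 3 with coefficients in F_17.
a · b ≡ x^2 + 14·x + 12 (mod f(x))

Multiply as integer polynomials: a · b = 30·x^4 + 101·x^3 + 154·x^2 + 95·x + 12. Reducing coefficients mod 17: a · b ≡ 13·x^4 + 16·x^3 + x^2 + 10·x + 12. Now divide by f(x) = x^3 + 13·x^2 + 1 in F_17[x], eliminating the leading term at each step:
  leading term 13·x^4: subtract (13·x)·f(x) = 13·x^4 + 16·x^3 + 13·x, leaving x^2 + 14·x + 12 (coefficients mod 17)
The degree is now < 3, so this is the remainder. Hence a · b ≡ x^2 + 14·x + 12 in F_17[x]/(f).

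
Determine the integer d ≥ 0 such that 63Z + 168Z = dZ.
In the PID Z, (a, b) is generated by gcd(a, b). Compute gcd(168, 63) with the extended Euclidean algorithm, tracking rows (r, s, t) with s·168 + t·63 = r:
  row A: (168, 1, 0)   [1·168 + 0·63 = 168]
  row B: (63, 0, 1)   [0·168 + 1·63 = 63]
  168 = 2·63 + 42   → row C = row A − 2·row B = (42, 1, −2)   [check: 1·168 − 2·63 = 42]
  63 = 1·42 + 21   → row D = row B − 1·row C = (21, −1, 3)   [check: −1·168 + 3·63 = 21]
  42 = 2·21 + 0   → remainder 0, stop. gcd = 21 (last nonzero row D).
So gcd(63, 168) = 21, with Bézout identity −1·168 + 3·63 = 21. Containment (⊇): the Bézout identity exhibits 21 as an element of (63, 168), giving (21) ⊆ (63, 168). Containment (⊆): since 21 | 63 and 21 | 168 (63 = 21·3, 168 = 21·8), every Z-linear combination of 63 and 168 is divisible by 21, so (63, 168) ⊆ (21). Therefore (63, 168) = (21), d = 21.

Final answer: (63, 168) = (21); d = 21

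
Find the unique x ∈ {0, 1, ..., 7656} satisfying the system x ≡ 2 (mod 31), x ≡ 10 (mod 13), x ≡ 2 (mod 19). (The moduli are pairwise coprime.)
x ≡ 1180 (mod 7657); the representative in [0, 7657) is 1180

The moduli 31, 13, 19 are pairwise coprime, so by the CRT there is a unique solution mod 31·13·19 = 7657.
Solve by successive substitution. Start with x ≡ 2 (mod 31).
  Combine with x ≡ 10 (mod 13): write x = 2 + 31·t and require 2 + 31·t ≡ 10 (mod 13), i.e. 31·t ≡ 10 − 2 ≡ 8 (mod 13). Since 31^(−1) ≡ 8 (mod 13) (31 ≡ 5 (mod 13)), t ≡ 8·8 ≡ 12 (mod 13). So x ≡ 2 + 31·12 = 374 (mod 403).
  Combine with x ≡ 2 (mod 19): write x = 374 + 403·t and require 374 + 403·t ≡ 2 (mod 19), i.e. 403·t ≡ 2 − 374 ≡ 8 (mod 19). Since 403^(−1) ≡ 5 (mod 19) (403 ≡ 4 (mod 19)), t ≡ 5·8 ≡ 2 (mod 19). So x ≡ 374 + 403·2 = 1180 (mod 7657).
Unique solution in [0, 7657): x = 1180.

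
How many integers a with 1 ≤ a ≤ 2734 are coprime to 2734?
The number of a ∈ {1, ..., 2734} with gcd(a, 2734) = 1 is by definition Euler's totient φ(2734). φ is multiplicative, with φ(p^e) = p^e − p^(e−1). Factorise 2734 = 2 · 1367. Then
  φ(2734) = (2 − 1) · (1367 − 1) = 1 · 1366 = 1366.
So there are 1366 such integers.

Final answer: 1366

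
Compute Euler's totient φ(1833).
φ is multiplicative, with φ(p^e) = p^e − p^(e−1). Factorise 1833 = 3 · 13 · 47. Then
  φ(1833) = (3 − 1) · (13 − 1) · (47 − 1) = 2 · 12 · 46 = 1104.

Final answer: φ(1833) = 1104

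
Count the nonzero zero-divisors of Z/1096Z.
Z/1096Z has 551 nonzero zero-divisors

In Z/1096Z each nonzero element is either a unit (gcd with 1096 is 1) or a zero-divisor (gcd > 1). The number of units is φ(1096): factorise 1096 = 2^3 · 137, so φ(1096) = (2^3 − 2^2) · (137 − 1) = 4 · 136 = 544. The nonzero elements number 1096 − 1 = 1095. Hence the nonzero zero-divisors number 1095 − 544 = 551.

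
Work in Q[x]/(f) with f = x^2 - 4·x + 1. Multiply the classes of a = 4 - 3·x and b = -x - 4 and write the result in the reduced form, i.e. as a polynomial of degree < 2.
First multiply in Q[x] without reducing: a · b = 3·x^2 + 8·x - 16. Now divide by f(x) = x^2 - 4·x + 1, eliminating the leading term at each step:
  leading term 3·x^2: subtract (3)·f(x) = 3·x^2 - 12·x + 3, leaving 20·x - 19
The degree is now < 2, so this is the remainder. Hence a · b ≡ 20·x - 19 in Q[x]/(f).

Final answer: a · b ≡ 20·x - 19 (mod f(x))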